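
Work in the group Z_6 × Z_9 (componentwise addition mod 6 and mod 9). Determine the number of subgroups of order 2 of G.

1

|G| = 54 and 2 | 54, so subgroups of order 2 are possible by Lagrange.
The subgroups of order 2 are: {(0,0), (3,0)}.
So G has 1 subgroup of order 2.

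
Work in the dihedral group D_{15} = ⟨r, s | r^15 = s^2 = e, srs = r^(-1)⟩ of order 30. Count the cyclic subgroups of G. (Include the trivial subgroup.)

19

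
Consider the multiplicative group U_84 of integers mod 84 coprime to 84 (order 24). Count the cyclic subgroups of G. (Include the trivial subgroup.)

A cyclic subgroup of order d is generated by each of its φ(d) elements of order d, so the cyclic subgroups of order d number (#elements of order d)/φ(d).
Cyclic subgroups by order — order 1: 1; order 2: 7; order 3: 1; order 6: 7.
Total: 16.

16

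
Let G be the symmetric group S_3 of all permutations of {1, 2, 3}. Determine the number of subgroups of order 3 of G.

1

|G| = 6 and 3 | 6, so subgroups of order 3 are possible by Lagrange.
The subgroups of order 3 are: {e, (1 2 3), (1 3 2)}.
So G has 1 subgroup of order 3.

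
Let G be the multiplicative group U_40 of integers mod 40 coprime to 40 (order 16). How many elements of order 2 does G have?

7

The elements of order 2 are: 9, 11, 19, 21, 29, 31, 39.
That's 7.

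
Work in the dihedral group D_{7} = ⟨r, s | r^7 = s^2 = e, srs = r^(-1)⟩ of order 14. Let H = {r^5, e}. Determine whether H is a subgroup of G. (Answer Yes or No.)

r^5 ∈ H but its inverse r^2 ∉ H, so H is not a subgroup.

No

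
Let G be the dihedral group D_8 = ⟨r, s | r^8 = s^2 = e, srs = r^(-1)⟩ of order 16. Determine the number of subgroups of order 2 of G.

9

|G| = 16 and 2 | 16, so subgroups of order 2 are possible by Lagrange.
The subgroups of order 2 are: {e, r^2s}; {e, r^3s}; {e, r^4}; {e, r^4s}; … (9 in all).
So G has 9 subgroups of order 2.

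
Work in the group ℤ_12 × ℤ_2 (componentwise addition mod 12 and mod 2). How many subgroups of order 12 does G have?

|G| = 24 and 12 | 24, so subgroups of order 12 are possible by Lagrange.
The subgroups of order 12 are: {(0,0), (0,1), (2,0), (2,1), (4,0), (4,1), (6,0), (6,1), (8,0), (8,1), (10,0), (10,1)}; {(0,0), (1,0), (2,0), (3,0), (4,0), (5,0), (6,0), (7,0), (8,0), (9,0), (10,0), (11,0)}; {(0,0), (1,1), (2,0), (3,1), (4,0), (5,1), (6,0), (7,1), (8,0), (9,1), (10,0), (11,1)}.
So G has 3 subgroups of order 12.

3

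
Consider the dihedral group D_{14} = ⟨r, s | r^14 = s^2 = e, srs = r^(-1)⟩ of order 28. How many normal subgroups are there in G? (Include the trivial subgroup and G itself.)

7

G has 28 subgroups. Checking conjugation-invariance by order — order 1: 1/1 normal; order 2: 1/15 normal; order 4: 0/7 normal; order 7: 1/1 normal; order 14: 3/3 normal; order 28: 1/1 normal.
Total normal subgroups: 7.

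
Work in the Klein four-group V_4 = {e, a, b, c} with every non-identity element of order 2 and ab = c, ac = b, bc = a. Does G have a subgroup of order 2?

Yes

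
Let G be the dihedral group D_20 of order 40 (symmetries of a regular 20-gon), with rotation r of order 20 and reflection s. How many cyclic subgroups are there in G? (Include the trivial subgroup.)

26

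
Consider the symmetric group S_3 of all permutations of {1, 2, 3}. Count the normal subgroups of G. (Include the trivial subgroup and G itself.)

3

G has 6 subgroups. Checking conjugation-invariance by order — order 1: 1/1 normal; order 2: 0/3 normal; order 3: 1/1 normal; order 6: 1/1 normal.
Total normal subgroups: 3.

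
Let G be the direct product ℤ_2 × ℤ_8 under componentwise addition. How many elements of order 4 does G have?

4

An element (a,b) has order lcm(ord(a), ord(b)); count pairs with lcm equal to 4.
Enumerating gives 4 such elements.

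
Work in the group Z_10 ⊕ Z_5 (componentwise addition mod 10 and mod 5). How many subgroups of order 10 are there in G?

|G| = 50 and 10 | 50, so subgroups of order 10 are possible by Lagrange.
The subgroups of order 10 are: {(0,0), (0,1), (0,2), (0,3), (0,4), (5,0), (5,1), (5,2), (5,3), (5,4)}; {(0,0), (1,0), (2,0), (3,0), (4,0), (5,0), (6,0), (7,0), (8,0), (9,0)}; {(0,0), (1,1), (2,2), (3,3), (4,4), (5,0), (6,1), (7,2), (8,3), (9,4)}; {(0,0), (1,2), (2,4), (3,1), (4,3), (5,0), (6,2), (7,4), (8,1), (9,3)}; … (6 in all).
So G has 6 subgroups of order 10.

6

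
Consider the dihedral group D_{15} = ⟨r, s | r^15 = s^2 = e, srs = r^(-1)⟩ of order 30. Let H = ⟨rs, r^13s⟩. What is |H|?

|⟨rs⟩| = 2 and |⟨r^13s⟩| = 2, so |H| is a multiple of lcm(2, 2) = 2 and divides |G| = 30.
Closing under the operation: H = {e, r^3, r^6, r^9, r^12, rs, r^4s, r^7s, r^10s, r^13s}, so |H| = 10.

10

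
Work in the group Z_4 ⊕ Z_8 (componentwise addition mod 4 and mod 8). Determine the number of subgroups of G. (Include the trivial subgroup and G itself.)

22

|G| = 32, so by Lagrange every subgroup order divides 32. Divisors: 1, 2, 4, 8, 16, 32.
Subgroups by order — order 1: 1; order 2: 3; order 4: 7; order 8: 7; order 16: 3; order 32: 1.
Total: 1 + 3 + 7 + 7 + 3 + 1 = 22.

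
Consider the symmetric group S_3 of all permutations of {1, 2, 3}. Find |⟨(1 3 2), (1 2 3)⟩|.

3

|⟨(1 3 2)⟩| = 3 and |⟨(1 2 3)⟩| = 3, so |H| is a multiple of lcm(3, 3) = 3 and divides |G| = 6.
Closing under the operation: H = {e, (1 2 3), (1 3 2)}, so |H| = 3.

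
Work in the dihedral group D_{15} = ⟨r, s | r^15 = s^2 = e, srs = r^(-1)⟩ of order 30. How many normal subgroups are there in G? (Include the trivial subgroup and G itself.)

G has 28 subgroups. Checking conjugation-invariance by order — order 1: 1/1 normal; order 2: 0/15 normal; order 3: 1/1 normal; order 5: 1/1 normal; order 6: 0/5 normal; order 10: 0/3 normal; order 15: 1/1 normal; order 30: 1/1 normal.
Total normal subgroups: 5.

5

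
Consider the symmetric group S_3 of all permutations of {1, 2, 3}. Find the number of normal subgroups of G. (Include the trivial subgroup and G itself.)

3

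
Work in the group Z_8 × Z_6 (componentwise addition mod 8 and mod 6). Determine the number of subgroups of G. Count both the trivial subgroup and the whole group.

22

|G| = 48, so by Lagrange every subgroup order divides 48. Divisors: 1, 2, 3, 4, 6, 8, 12, 16, 24, 48.
Subgroups by order — order 1: 1; order 2: 3; order 3: 1; order 4: 3; order 6: 3; order 8: 3; order 12: 3; order 16: 1; order 24: 3; order 48: 1.
Total: 1 + 3 + 1 + 3 + 3 + 3 + 3 + 1 + 3 + 1 = 22.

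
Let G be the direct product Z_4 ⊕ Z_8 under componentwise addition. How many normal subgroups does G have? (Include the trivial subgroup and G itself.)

G is abelian, so every subgroup is normal.
G has 22 subgroups in total, hence 22 normal subgroups.

22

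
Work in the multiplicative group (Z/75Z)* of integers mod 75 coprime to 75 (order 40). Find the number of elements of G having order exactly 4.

4

The elements of order 4 are: 7, 32, 43, 68.
That's 4.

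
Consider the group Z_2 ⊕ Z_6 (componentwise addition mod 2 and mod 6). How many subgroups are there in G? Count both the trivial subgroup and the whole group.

10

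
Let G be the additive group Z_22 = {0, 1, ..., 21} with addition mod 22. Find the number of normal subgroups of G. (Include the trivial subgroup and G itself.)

4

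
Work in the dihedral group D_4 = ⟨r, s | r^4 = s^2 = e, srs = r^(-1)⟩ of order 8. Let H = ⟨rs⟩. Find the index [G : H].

4

|⟨rs⟩| = 2 and |G| = 8.
By Lagrange, [G : H] = |G|/|H| = 8/2 = 4.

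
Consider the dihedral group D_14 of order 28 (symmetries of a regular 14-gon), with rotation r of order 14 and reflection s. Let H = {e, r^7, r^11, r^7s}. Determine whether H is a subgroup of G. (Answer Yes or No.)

No

r^11 ∈ H but its inverse r^3 ∉ H, so H is not a subgroup.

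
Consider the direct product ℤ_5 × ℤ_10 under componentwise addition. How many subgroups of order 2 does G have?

1

|G| = 50 and 2 | 50, so subgroups of order 2 are possible by Lagrange.
The subgroups of order 2 are: {(0,0), (0,5)}.
So G has 1 subgroup of order 2.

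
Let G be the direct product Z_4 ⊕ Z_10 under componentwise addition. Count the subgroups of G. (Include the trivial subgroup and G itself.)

16

|G| = 40, so by Lagrange every subgroup order divides 40. Divisors: 1, 2, 4, 5, 8, 10, 20, 40.
Subgroups by order — order 1: 1; order 2: 3; order 4: 3; order 5: 1; order 8: 1; order 10: 3; order 20: 3; order 40: 1.
Total: 1 + 3 + 3 + 1 + 1 + 3 + 3 + 1 = 16.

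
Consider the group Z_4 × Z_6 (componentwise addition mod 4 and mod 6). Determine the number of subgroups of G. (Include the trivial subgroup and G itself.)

16

|G| = 24, so by Lagrange every subgroup order divides 24. Divisors: 1, 2, 3, 4, 6, 8, 12, 24.
Subgroups by order — order 1: 1; order 2: 3; order 3: 1; order 4: 3; order 6: 3; order 8: 1; order 12: 3; order 24: 1.
Total: 1 + 3 + 1 + 3 + 3 + 1 + 3 + 1 = 16.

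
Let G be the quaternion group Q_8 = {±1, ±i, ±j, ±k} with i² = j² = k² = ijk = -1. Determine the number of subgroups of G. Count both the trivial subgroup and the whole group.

|G| = 8, so by Lagrange every subgroup order divides 8. Divisors: 1, 2, 4, 8.
Subgroups by order — order 1: 1; order 2: 1; order 4: 3; order 8: 1.
Total: 1 + 1 + 3 + 1 = 6.

6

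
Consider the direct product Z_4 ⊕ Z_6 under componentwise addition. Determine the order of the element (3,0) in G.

4

The order of (3,0) in Z_4 × Z_6 is lcm(ord(3) in Z_4, ord(0) in Z_6).
ord(3) = 4 and ord(0) = 1, so |⟨(3,0)⟩| = lcm(4, 1) = 4.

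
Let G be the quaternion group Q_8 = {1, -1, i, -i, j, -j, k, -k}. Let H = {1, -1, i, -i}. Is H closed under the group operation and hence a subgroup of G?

Yes

|H| = 4 divides |G| = 8, consistent with Lagrange.
H contains the identity, every element's inverse is in H, and H is closed under ·: it is a subgroup.
In fact H = ⟨-i⟩.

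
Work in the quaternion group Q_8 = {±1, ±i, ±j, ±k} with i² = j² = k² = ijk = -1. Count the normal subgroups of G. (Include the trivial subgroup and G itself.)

6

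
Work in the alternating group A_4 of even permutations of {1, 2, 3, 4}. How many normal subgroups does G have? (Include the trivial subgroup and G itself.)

G has 10 subgroups. Checking conjugation-invariance by order — order 1: 1/1 normal; order 2: 0/3 normal; order 3: 0/4 normal; order 4: 1/1 normal; order 12: 1/1 normal.
Total normal subgroups: 3.

3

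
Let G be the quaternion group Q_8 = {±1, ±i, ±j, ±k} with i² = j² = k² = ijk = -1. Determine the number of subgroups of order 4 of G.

|G| = 8 and 4 | 8, so subgroups of order 4 are possible by Lagrange.
The subgroups of order 4 are: {1, -1, i, -i}; {1, -1, j, -j}; {1, -1, k, -k}.
So G has 3 subgroups of order 4.

3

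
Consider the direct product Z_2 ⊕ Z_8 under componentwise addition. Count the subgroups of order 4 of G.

|G| = 16 and 4 | 16, so subgroups of order 4 are possible by Lagrange.
The subgroups of order 4 are: {(0,0), (0,2), (0,4), (0,6)}; {(0,0), (0,4), (1,0), (1,4)}; {(0,0), (0,4), (1,2), (1,6)}.
So G has 3 subgroups of order 4.

3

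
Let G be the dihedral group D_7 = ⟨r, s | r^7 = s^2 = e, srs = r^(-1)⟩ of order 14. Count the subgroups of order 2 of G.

|G| = 14 and 2 | 14, so subgroups of order 2 are possible by Lagrange.
The subgroups of order 2 are: {e, r^2s}; {e, r^3s}; {e, r^4s}; {e, r^5s}; … (7 in all).
So G has 7 subgroups of order 2.

7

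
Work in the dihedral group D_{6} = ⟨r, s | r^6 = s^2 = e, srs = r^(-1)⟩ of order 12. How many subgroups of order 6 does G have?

3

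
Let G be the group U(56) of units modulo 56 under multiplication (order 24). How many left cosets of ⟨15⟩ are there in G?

12

|⟨15⟩| = 2 and |G| = 24.
By Lagrange, [G : H] = |G|/|H| = 24/2 = 12.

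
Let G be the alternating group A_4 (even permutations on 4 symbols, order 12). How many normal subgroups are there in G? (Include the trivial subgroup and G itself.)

3

G has 10 subgroups. Checking conjugation-invariance by order — order 1: 1/1 normal; order 2: 0/3 normal; order 3: 0/4 normal; order 4: 1/1 normal; order 12: 1/1 normal.
Total normal subgroups: 3.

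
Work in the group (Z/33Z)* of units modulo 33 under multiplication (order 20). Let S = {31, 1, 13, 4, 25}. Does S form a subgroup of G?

13 ∈ S but its inverse 28 ∉ S, so S is not a subgroup.

No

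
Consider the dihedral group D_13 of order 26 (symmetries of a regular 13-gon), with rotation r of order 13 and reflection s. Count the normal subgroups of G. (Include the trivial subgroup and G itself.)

G has 16 subgroups. Checking conjugation-invariance by order — order 1: 1/1 normal; order 2: 0/13 normal; order 13: 1/1 normal; order 26: 1/1 normal.
Total normal subgroups: 3.

3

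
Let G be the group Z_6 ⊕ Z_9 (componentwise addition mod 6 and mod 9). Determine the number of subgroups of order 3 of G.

4

|G| = 54 and 3 | 54, so subgroups of order 3 are possible by Lagrange.
The subgroups of order 3 are: {(0,0), (0,3), (0,6)}; {(0,0), (2,0), (4,0)}; {(0,0), (2,3), (4,6)}; {(0,0), (2,6), (4,3)}.
So G has 4 subgroups of order 3.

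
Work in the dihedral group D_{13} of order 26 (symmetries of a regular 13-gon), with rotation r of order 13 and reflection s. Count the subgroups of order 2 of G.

|G| = 26 and 2 | 26, so subgroups of order 2 are possible by Lagrange.
The subgroups of order 2 are: {e, r^10s}; {e, r^11s}; {e, r^12s}; {e, r^2s}; … (13 in all).
So G has 13 subgroups of order 2.

13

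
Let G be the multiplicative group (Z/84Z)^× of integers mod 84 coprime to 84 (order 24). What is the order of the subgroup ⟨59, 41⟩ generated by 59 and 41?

12

|⟨59⟩| = 6 and |⟨41⟩| = 2, so |H| is a multiple of lcm(6, 2) = 6 and divides |G| = 24.
Closing under the operation: H = {1, 5, 17, 25, 37, 41, 43, 47, 59, 67, 79, 83}, so |H| = 12.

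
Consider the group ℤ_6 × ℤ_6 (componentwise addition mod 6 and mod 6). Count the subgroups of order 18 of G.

3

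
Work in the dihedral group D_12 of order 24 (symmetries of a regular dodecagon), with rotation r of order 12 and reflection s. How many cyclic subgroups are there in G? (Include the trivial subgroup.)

18

Each element a generates a cyclic subgroup ⟨a⟩; distinct elements may generate the same one (a cyclic group of order d has φ(d) generators).
Cyclic subgroups by order — order 1: 1; order 2: 13; order 3: 1; order 4: 1; order 6: 1; order 12: 1.
Total: 18.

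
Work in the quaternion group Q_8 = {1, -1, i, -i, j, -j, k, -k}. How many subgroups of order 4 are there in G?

3

|G| = 8 and 4 | 8, so subgroups of order 4 are possible by Lagrange.
The subgroups of order 4 are: {1, -1, i, -i}; {1, -1, j, -j}; {1, -1, k, -k}.
So G has 3 subgroups of order 4.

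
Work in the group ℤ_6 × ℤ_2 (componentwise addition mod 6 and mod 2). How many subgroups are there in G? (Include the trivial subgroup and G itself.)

|G| = 12, so by Lagrange every subgroup order divides 12. Divisors: 1, 2, 3, 4, 6, 12.
Subgroups by order — order 1: 1; order 2: 3; order 3: 1; order 4: 1; order 6: 3; order 12: 1.
Total: 1 + 3 + 1 + 1 + 3 + 1 = 10.

10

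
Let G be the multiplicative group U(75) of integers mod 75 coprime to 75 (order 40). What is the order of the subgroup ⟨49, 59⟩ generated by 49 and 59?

|⟨49⟩| = 2 and |⟨59⟩| = 10, so |H| is a multiple of lcm(2, 10) = 10 and divides |G| = 40.
Closing under the operation: H = {1, 4, 11, 14, 16, 19, 26, 29, 31, 34, 41, 44, 46, 49, 56, 59, 61, 64, 71, 74}, so |H| = 20.

20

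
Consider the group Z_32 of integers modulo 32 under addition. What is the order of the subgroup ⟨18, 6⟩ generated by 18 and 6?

|⟨18⟩| = 16 and |⟨6⟩| = 16, so |H| is a multiple of lcm(16, 16) = 16 and divides |G| = 32.
Closing under the operation: H = {0, 2, 4, 6, 8, 10, 12, 14, 16, 18, 20, 22, 24, 26, 28, 30}, so |H| = 16.

16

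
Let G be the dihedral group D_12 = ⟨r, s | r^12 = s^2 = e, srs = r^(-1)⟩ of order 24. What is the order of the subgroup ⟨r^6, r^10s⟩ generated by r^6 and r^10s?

|⟨r^6⟩| = 2 and |⟨r^10s⟩| = 2, so |H| is a multiple of lcm(2, 2) = 2 and divides |G| = 24.
Closing under the operation: H = {e, r^6, r^4s, r^10s}, so |H| = 4.

4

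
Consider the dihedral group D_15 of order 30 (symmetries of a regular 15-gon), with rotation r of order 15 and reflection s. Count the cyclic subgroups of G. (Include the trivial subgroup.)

Group the elements of G by the cyclic subgroup they generate; each cyclic subgroup of order d accounts for φ(d) elements.
Cyclic subgroups by order — order 1: 1; order 2: 15; order 3: 1; order 5: 1; order 15: 1.
Total: 19.

19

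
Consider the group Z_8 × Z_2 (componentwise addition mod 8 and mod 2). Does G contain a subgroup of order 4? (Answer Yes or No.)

Yes

4 | 16. A subgroup of order 4 is {(0,0), (0,1), (4,0), (4,1)}.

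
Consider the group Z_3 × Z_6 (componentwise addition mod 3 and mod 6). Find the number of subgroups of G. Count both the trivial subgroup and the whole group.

12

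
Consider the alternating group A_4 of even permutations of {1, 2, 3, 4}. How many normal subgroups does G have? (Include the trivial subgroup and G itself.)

G has 10 subgroups. Checking conjugation-invariance by order — order 1: 1/1 normal; order 2: 0/3 normal; order 3: 0/4 normal; order 4: 1/1 normal; order 12: 1/1 normal.
Total normal subgroups: 3.

3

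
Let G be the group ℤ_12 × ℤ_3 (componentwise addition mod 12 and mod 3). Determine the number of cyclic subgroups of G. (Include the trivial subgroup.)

15

Group the elements of G by the cyclic subgroup they generate; each cyclic subgroup of order d accounts for φ(d) elements.
Cyclic subgroups by order — order 1: 1; order 2: 1; order 3: 4; order 4: 1; order 6: 4; order 12: 4.
Total: 15.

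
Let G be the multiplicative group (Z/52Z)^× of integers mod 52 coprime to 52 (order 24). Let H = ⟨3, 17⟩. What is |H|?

|⟨3⟩| = 6 and |⟨17⟩| = 6, so |H| is a multiple of lcm(6, 6) = 6 and divides |G| = 24.
Closing under the operation: H = {1, 3, 9, 17, 23, 25, 27, 29, 35, 43, 49, 51}, so |H| = 12.

12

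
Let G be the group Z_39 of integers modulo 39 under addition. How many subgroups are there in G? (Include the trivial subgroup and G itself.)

4

A cyclic group of order 39 has exactly one subgroup for each divisor of 39.
Divisors of 39: 1, 3, 13, 39.
So Z_39 has 4 subgroups.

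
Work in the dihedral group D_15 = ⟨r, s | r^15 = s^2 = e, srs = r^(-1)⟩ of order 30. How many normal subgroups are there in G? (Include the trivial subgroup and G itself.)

G has 28 subgroups. Checking conjugation-invariance by order — order 1: 1/1 normal; order 2: 0/15 normal; order 3: 1/1 normal; order 5: 1/1 normal; order 6: 0/5 normal; order 10: 0/3 normal; order 15: 1/1 normal; order 30: 1/1 normal.
Total normal subgroups: 5.

5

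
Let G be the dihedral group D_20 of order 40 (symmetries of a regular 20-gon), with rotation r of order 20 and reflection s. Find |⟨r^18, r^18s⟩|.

20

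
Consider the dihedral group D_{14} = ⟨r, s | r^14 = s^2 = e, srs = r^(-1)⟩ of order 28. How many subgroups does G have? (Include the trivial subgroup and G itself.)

|G| = 28, so by Lagrange every subgroup order divides 28. Divisors: 1, 2, 4, 7, 14, 28.
Subgroups by order — order 1: 1; order 2: 15; order 4: 7; order 7: 1; order 14: 3; order 28: 1.
Total: 1 + 15 + 7 + 1 + 3 + 1 = 28.

28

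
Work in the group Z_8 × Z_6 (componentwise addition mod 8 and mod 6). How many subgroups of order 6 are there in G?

3

|G| = 48 and 6 | 48, so subgroups of order 6 are possible by Lagrange.
The subgroups of order 6 are: {(0,0), (0,1), (0,2), (0,3), (0,4), (0,5)}; {(0,0), (0,2), (0,4), (4,0), (4,2), (4,4)}; {(0,0), (0,2), (0,4), (4,1), (4,3), (4,5)}.
So G has 3 subgroups of order 6.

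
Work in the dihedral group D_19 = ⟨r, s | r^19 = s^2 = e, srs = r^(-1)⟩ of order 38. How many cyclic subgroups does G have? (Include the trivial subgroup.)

21

Group the elements of G by the cyclic subgroup they generate; each cyclic subgroup of order d accounts for φ(d) elements.
Cyclic subgroups by order — order 1: 1; order 2: 19; order 19: 1.
Total: 21.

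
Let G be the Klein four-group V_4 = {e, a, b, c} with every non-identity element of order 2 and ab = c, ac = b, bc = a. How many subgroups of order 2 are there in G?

|G| = 4 and 2 | 4, so subgroups of order 2 are possible by Lagrange.
The subgroups of order 2 are: {e, a}; {e, b}; {e, c}.
So G has 3 subgroups of order 2.

3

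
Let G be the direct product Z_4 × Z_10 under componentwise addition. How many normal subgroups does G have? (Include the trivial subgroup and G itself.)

16

G is abelian, so every subgroup is normal.
G has 16 subgroups in total, hence 16 normal subgroups.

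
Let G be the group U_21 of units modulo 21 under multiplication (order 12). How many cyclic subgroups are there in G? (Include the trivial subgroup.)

Each element a generates a cyclic subgroup ⟨a⟩; distinct elements may generate the same one (a cyclic group of order d has φ(d) generators).
Cyclic subgroups by order — order 1: 1; order 2: 3; order 3: 1; order 6: 3.
Total: 8.

8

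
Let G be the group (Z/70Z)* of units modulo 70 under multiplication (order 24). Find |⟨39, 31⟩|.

|⟨39⟩| = 6 and |⟨31⟩| = 6, so |H| is a multiple of lcm(6, 6) = 6 and divides |G| = 24.
Closing under the operation: H = {1, 9, 11, 19, 29, 31, 39, 41, 51, 59, 61, 69}, so |H| = 12.

12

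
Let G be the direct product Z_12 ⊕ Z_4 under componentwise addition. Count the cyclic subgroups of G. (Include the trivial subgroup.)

20

A cyclic subgroup of order d is generated by each of its φ(d) elements of order d, so the cyclic subgroups of order d number (#elements of order d)/φ(d).
Cyclic subgroups by order — order 1: 1; order 2: 3; order 3: 1; order 4: 6; order 6: 3; order 12: 6.
Total: 20.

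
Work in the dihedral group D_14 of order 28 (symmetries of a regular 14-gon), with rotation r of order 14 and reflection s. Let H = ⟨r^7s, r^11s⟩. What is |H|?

14

|⟨r^7s⟩| = 2 and |⟨r^11s⟩| = 2, so |H| is a multiple of lcm(2, 2) = 2 and divides |G| = 28.
Closing under the operation: H = {e, r^2, r^4, r^6, r^8, r^10, r^12, rs, r^3s, r^5s, r^7s, r^9s, r^11s, r^13s}, so |H| = 14.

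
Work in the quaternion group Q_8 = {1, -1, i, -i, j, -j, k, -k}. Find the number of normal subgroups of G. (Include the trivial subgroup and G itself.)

6

G has 6 subgroups. Checking conjugation-invariance by order — order 1: 1/1 normal; order 2: 1/1 normal; order 4: 3/3 normal; order 8: 1/1 normal.
Total normal subgroups: 6.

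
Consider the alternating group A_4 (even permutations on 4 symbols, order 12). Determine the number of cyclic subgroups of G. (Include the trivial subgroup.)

A cyclic subgroup of order d is generated by each of its φ(d) elements of order d, so the cyclic subgroups of order d number (#elements of order d)/φ(d).
Cyclic subgroups by order — order 1: 1; order 2: 3; order 3: 4.
Total: 8.

8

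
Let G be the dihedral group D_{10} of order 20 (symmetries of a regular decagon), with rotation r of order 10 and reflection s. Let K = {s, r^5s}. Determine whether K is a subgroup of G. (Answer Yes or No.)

No

The identity e ∉ K, so K is not a subgroup.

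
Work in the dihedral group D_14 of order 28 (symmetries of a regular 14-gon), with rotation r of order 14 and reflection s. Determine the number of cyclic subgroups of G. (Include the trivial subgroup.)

Group the elements of G by the cyclic subgroup they generate; each cyclic subgroup of order d accounts for φ(d) elements.
Cyclic subgroups by order — order 1: 1; order 2: 15; order 7: 1; order 14: 1.
Total: 18.

18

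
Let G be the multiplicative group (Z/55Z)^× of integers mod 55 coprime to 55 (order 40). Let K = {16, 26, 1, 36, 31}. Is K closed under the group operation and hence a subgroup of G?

|K| = 5 divides |G| = 40, consistent with Lagrange.
K contains the identity, every element's inverse is in K, and K is closed under ·: it is a subgroup.
In fact K = ⟨16⟩.

Yes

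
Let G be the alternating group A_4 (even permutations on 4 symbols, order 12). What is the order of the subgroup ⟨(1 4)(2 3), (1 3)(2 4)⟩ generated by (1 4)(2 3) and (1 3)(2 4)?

4

|⟨(1 4)(2 3)⟩| = 2 and |⟨(1 3)(2 4)⟩| = 2, so |H| is a multiple of lcm(2, 2) = 2 and divides |G| = 12.
Closing under the operation: H = {e, (1 2)(3 4), (1 3)(2 4), (1 4)(2 3)}, so |H| = 4.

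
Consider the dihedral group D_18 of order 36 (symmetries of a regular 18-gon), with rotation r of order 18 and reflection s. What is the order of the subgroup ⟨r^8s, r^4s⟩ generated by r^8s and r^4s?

18

|⟨r^8s⟩| = 2 and |⟨r^4s⟩| = 2, so |H| is a multiple of lcm(2, 2) = 2 and divides |G| = 36.
Closing under the operation: H = {e, r^2, r^4, r^6, r^8, r^10, r^12, r^14, r^16, s, r^2s, r^4s, r^6s, r^8s, r^10s, r^12s, r^14s, r^16s}, so |H| = 18.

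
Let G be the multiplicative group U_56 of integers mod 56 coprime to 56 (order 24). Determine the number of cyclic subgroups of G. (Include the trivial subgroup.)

16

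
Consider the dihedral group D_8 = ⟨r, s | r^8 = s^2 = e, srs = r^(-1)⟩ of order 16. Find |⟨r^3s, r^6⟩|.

8

|⟨r^3s⟩| = 2 and |⟨r^6⟩| = 4, so |H| is a multiple of lcm(2, 4) = 4 and divides |G| = 16.
Closing under the operation: H = {e, r^2, r^4, r^6, rs, r^3s, r^5s, r^7s}, so |H| = 8.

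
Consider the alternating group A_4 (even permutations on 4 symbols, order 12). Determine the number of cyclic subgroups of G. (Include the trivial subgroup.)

8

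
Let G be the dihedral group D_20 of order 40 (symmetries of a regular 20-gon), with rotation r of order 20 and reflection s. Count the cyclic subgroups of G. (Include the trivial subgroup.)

A cyclic subgroup of order d is generated by each of its φ(d) elements of order d, so the cyclic subgroups of order d number (#elements of order d)/φ(d).
Cyclic subgroups by order — order 1: 1; order 2: 21; order 4: 1; order 5: 1; order 10: 1; order 20: 1.
Total: 26.

26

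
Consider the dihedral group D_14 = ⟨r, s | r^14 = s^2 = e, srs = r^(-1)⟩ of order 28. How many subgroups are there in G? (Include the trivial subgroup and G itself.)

28

|G| = 28, so by Lagrange every subgroup order divides 28. Divisors: 1, 2, 4, 7, 14, 28.
Subgroups by order — order 1: 1; order 2: 15; order 4: 7; order 7: 1; order 14: 3; order 28: 1.
Total: 1 + 15 + 7 + 1 + 3 + 1 = 28.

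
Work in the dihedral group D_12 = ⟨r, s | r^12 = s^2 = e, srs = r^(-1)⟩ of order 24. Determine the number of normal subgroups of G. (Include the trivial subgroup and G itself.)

9

G has 34 subgroups. Checking conjugation-invariance by order — order 1: 1/1 normal; order 2: 1/13 normal; order 3: 1/1 normal; order 4: 1/7 normal; order 6: 1/5 normal; order 8: 0/3 normal; order 12: 3/3 normal; order 24: 1/1 normal.
Total normal subgroups: 9.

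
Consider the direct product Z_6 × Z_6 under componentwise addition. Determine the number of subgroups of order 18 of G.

|G| = 36 and 18 | 36, so subgroups of order 18 are possible by Lagrange.
The subgroups of order 18 are: {(0,0), (0,1), (0,2), (0,3), (0,4), (0,5), (2,0), (2,1), (2,2), (2,3), (2,4), (2,5), (4,0), (4,1), (4,2), (4,3), (4,4), (4,5)}; {(0,0), (0,2), (0,4), (1,0), (1,2), (1,4), (2,0), (2,2), (2,4), (3,0), (3,2), (3,4), (4,0), (4,2), (4,4), (5,0), (5,2), (5,4)}; {(0,0), (0,2), (0,4), (1,1), (1,3), (1,5), (2,0), (2,2), (2,4), (3,1), (3,3), (3,5), (4,0), (4,2), (4,4), (5,1), (5,3), (5,5)}.
So G has 3 subgroups of order 18.

3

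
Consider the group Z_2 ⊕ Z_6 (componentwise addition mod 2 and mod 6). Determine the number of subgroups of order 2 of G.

3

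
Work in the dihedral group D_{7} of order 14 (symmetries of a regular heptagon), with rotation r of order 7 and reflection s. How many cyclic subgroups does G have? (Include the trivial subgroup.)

9

Each element a generates a cyclic subgroup ⟨a⟩; distinct elements may generate the same one (a cyclic group of order d has φ(d) generators).
Cyclic subgroups by order — order 1: 1; order 2: 7; order 7: 1.
Total: 9.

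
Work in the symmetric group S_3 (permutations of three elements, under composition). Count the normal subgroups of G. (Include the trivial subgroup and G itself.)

G has 6 subgroups. Checking conjugation-invariance by order — order 1: 1/1 normal; order 2: 0/3 normal; order 3: 1/1 normal; order 6: 1/1 normal.
Total normal subgroups: 3.

3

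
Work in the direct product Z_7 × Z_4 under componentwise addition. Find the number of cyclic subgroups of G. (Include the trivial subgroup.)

Each element a generates a cyclic subgroup ⟨a⟩; distinct elements may generate the same one (a cyclic group of order d has φ(d) generators).
Cyclic subgroups by order — order 1: 1; order 2: 1; order 4: 1; order 7: 1; order 14: 1; order 28: 1.
Total: 6.

6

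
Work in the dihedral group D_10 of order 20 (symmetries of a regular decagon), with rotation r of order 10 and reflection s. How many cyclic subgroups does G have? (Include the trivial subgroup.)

14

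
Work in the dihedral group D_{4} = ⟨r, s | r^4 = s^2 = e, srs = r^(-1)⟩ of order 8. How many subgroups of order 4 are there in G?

|G| = 8 and 4 | 8, so subgroups of order 4 are possible by Lagrange.
The subgroups of order 4 are: {e, r, r^2, r^3}; {e, r^2, s, r^2s}; {e, r^2, rs, r^3s}.
So G has 3 subgroups of order 4.

3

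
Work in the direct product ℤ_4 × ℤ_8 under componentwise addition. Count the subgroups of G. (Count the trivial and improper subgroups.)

22

|G| = 32, so by Lagrange every subgroup order divides 32. Divisors: 1, 2, 4, 8, 16, 32.
Subgroups by order — order 1: 1; order 2: 3; order 4: 7; order 8: 7; order 16: 3; order 32: 1.
Total: 1 + 3 + 7 + 7 + 3 + 1 = 22.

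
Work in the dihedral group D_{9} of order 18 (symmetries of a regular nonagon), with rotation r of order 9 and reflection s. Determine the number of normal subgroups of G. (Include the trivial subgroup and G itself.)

4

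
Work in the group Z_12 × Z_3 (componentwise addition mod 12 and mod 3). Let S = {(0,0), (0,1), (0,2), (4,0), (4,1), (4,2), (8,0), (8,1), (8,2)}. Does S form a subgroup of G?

|S| = 9 divides |G| = 36, consistent with Lagrange.
S contains the identity, every element's inverse is in S, and S is closed under +: it is a subgroup.

Yes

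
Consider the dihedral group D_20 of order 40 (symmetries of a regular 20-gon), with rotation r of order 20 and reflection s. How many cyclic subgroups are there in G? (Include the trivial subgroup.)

26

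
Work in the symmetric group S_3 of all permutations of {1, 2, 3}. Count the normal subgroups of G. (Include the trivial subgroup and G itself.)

G has 6 subgroups. Checking conjugation-invariance by order — order 1: 1/1 normal; order 2: 0/3 normal; order 3: 1/1 normal; order 6: 1/1 normal.
Total normal subgroups: 3.

3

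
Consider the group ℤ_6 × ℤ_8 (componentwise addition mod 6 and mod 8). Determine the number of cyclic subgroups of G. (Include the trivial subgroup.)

16

Group the elements of G by the cyclic subgroup they generate; each cyclic subgroup of order d accounts for φ(d) elements.
Cyclic subgroups by order — order 1: 1; order 2: 3; order 3: 1; order 4: 2; order 6: 3; order 8: 2; order 12: 2; order 24: 2.
Total: 16.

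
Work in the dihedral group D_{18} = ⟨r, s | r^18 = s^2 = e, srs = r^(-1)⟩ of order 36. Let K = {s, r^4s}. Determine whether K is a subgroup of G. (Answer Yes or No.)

No

The identity e ∉ K, so K is not a subgroup.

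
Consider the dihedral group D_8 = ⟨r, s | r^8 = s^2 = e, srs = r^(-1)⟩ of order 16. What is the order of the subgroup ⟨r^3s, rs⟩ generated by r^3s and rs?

|⟨r^3s⟩| = 2 and |⟨rs⟩| = 2, so |H| is a multiple of lcm(2, 2) = 2 and divides |G| = 16.
Closing under the operation: H = {e, r^2, r^4, r^6, rs, r^3s, r^5s, r^7s}, so |H| = 8.

8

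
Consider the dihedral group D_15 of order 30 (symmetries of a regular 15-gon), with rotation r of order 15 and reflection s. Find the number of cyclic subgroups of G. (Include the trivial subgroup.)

19

Each element a generates a cyclic subgroup ⟨a⟩; distinct elements may generate the same one (a cyclic group of order d has φ(d) generators).
Cyclic subgroups by order — order 1: 1; order 2: 15; order 3: 1; order 5: 1; order 15: 1.
Total: 19.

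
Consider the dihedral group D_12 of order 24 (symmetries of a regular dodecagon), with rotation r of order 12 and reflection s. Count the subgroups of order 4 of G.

7

|G| = 24 and 4 | 24, so subgroups of order 4 are possible by Lagrange.
The subgroups of order 4 are: {e, r^6, r^4s, r^10s}; {e, r^6, r^5s, r^11s}; {e, r^6, r^2s, r^8s}; {e, r^3, r^6, r^9}; … (7 in all).
So G has 7 subgroups of order 4.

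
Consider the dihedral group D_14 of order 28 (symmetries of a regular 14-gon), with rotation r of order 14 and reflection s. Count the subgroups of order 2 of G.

15

|G| = 28 and 2 | 28, so subgroups of order 2 are possible by Lagrange.
The subgroups of order 2 are: {e, r^10s}; {e, r^11s}; {e, r^12s}; {e, r^13s}; … (15 in all).
So G has 15 subgroups of order 2.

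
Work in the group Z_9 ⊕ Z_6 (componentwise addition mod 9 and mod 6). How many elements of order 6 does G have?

8

An element (a,b) has order lcm(ord(a), ord(b)); count pairs with lcm equal to 6.
Enumerating gives 8 such elements.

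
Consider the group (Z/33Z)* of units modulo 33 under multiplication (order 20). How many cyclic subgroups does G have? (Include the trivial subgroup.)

Each element a generates a cyclic subgroup ⟨a⟩; distinct elements may generate the same one (a cyclic group of order d has φ(d) generators).
Cyclic subgroups by order — order 1: 1; order 2: 3; order 5: 1; order 10: 3.
Total: 8.

8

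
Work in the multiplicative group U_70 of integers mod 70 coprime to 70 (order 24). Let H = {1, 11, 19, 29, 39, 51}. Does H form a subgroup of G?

No

19 ∈ H but its inverse 59 ∉ H, so H is not a subgroup.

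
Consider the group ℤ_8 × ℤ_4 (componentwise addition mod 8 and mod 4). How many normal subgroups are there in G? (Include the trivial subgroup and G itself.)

G is abelian, so every subgroup is normal.
G has 22 subgroups in total, hence 22 normal subgroups.

22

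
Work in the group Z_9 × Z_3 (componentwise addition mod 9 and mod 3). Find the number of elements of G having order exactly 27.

0

An element (a,b) has order lcm(ord(a), ord(b)); count pairs with lcm equal to 27.
Enumerating gives 0 such elements.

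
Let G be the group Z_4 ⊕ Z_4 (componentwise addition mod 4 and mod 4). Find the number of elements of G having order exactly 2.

An element (a,b) has order lcm(ord(a), ord(b)); count pairs with lcm equal to 2.
Enumerating gives 3 such elements.

3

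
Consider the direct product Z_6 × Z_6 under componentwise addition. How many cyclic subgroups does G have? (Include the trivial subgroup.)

Each element a generates a cyclic subgroup ⟨a⟩; distinct elements may generate the same one (a cyclic group of order d has φ(d) generators).
Cyclic subgroups by order — order 1: 1; order 2: 3; order 3: 4; order 6: 12.
Total: 20.

20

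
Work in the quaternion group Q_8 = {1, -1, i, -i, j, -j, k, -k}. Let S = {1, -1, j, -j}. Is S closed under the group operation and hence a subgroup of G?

Yes

|S| = 4 divides |G| = 8, consistent with Lagrange.
S contains the identity, every element's inverse is in S, and S is closed under ·: it is a subgroup.
In fact S = ⟨j⟩.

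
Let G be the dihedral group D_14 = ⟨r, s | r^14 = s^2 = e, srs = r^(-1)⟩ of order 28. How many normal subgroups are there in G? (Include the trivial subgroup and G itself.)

G has 28 subgroups. Checking conjugation-invariance by order — order 1: 1/1 normal; order 2: 1/15 normal; order 4: 0/7 normal; order 7: 1/1 normal; order 14: 3/3 normal; order 28: 1/1 normal.
Total normal subgroups: 7.

7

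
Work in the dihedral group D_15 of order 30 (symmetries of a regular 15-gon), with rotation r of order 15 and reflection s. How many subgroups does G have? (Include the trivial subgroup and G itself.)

28

|G| = 30, so by Lagrange every subgroup order divides 30. Divisors: 1, 2, 3, 5, 6, 10, 15, 30.
Subgroups by order — order 1: 1; order 2: 15; order 3: 1; order 5: 1; order 6: 5; order 10: 3; order 15: 1; order 30: 1.
Total: 1 + 15 + 1 + 1 + 5 + 3 + 1 + 1 = 28.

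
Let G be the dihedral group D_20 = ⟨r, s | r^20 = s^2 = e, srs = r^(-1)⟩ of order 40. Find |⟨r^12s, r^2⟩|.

|⟨r^12s⟩| = 2 and |⟨r^2⟩| = 10, so |H| is a multiple of lcm(2, 10) = 10 and divides |G| = 40.
Closing under the operation: H = {e, r^2, r^4, r^6, r^8, r^10, r^12, r^14, r^16, r^18, s, r^2s, r^4s, r^6s, r^8s, r^10s, r^12s, r^14s, r^16s, r^18s}, so |H| = 20.

20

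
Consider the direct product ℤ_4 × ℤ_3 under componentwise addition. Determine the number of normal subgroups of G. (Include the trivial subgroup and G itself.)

G is abelian, so every subgroup is normal.
G has 6 subgroups in total, hence 6 normal subgroups.

6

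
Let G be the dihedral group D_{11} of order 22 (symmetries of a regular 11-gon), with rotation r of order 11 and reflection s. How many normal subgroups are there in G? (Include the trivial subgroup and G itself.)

3

G has 14 subgroups. Checking conjugation-invariance by order — order 1: 1/1 normal; order 2: 0/11 normal; order 11: 1/1 normal; order 22: 1/1 normal.
Total normal subgroups: 3.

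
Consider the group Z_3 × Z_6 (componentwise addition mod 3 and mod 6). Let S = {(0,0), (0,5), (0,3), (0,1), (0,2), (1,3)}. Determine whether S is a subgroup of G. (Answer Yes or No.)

No

(0,2) ∈ S but its inverse (0,4) ∉ S, so S is not a subgroup.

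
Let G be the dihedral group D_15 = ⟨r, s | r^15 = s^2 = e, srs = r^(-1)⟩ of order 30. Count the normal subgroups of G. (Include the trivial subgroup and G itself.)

G has 28 subgroups. Checking conjugation-invariance by order — order 1: 1/1 normal; order 2: 0/15 normal; order 3: 1/1 normal; order 5: 1/1 normal; order 6: 0/5 normal; order 10: 0/3 normal; order 15: 1/1 normal; order 30: 1/1 normal.
Total normal subgroups: 5.

5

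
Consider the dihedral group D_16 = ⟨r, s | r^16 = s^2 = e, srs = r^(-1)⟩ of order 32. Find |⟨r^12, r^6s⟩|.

|⟨r^12⟩| = 4 and |⟨r^6s⟩| = 2, so |H| is a multiple of lcm(4, 2) = 4 and divides |G| = 32.
Closing under the operation: H = {e, r^4, r^8, r^12, r^2s, r^6s, r^10s, r^14s}, so |H| = 8.

8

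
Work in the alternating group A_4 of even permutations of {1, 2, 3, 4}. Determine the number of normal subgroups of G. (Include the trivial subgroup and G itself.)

3

G has 10 subgroups. Checking conjugation-invariance by order — order 1: 1/1 normal; order 2: 0/3 normal; order 3: 0/4 normal; order 4: 1/1 normal; order 12: 1/1 normal.
Total normal subgroups: 3.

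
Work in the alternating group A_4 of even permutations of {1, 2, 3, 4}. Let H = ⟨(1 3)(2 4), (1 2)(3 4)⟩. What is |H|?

4

|⟨(1 3)(2 4)⟩| = 2 and |⟨(1 2)(3 4)⟩| = 2, so |H| is a multiple of lcm(2, 2) = 2 and divides |G| = 12.
Closing under the operation: H = {e, (1 2)(3 4), (1 3)(2 4), (1 4)(2 3)}, so |H| = 4.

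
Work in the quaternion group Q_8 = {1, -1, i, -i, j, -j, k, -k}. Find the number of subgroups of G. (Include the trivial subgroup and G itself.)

6

|G| = 8, so by Lagrange every subgroup order divides 8. Divisors: 1, 2, 4, 8.
Subgroups by order — order 1: 1; order 2: 1; order 4: 3; order 8: 1.
Total: 1 + 1 + 3 + 1 = 6.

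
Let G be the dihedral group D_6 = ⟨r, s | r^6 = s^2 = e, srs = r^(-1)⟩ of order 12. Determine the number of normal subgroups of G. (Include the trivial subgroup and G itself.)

G has 16 subgroups. Checking conjugation-invariance by order — order 1: 1/1 normal; order 2: 1/7 normal; order 3: 1/1 normal; order 4: 0/3 normal; order 6: 3/3 normal; order 12: 1/1 normal.
Total normal subgroups: 7.

7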